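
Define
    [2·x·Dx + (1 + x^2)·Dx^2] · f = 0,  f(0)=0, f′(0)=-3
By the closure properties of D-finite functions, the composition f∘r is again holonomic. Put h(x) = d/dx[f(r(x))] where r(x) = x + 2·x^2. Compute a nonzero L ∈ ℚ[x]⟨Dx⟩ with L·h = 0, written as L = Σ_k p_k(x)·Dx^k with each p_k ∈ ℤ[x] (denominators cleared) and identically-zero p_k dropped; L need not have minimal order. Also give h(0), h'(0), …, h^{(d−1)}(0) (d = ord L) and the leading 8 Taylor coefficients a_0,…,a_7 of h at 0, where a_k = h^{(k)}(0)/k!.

f: a_k = 0, -3, 0, 1, 0, -3/5, 0, 3/7, …
h₀=f(r): pull back L_f along r ⇒ L₀.
h=h₀': d/dx-closure on L₀ ⇒ L.
L = (-4 + 2·x + 16·x^2 + 48·x^3 + 48·x^4) + (1 + 4·x + x^2 + 8·x^3 + 20·x^4 + 16·x^5)·Dx  (order 1).
h: a_k = -3, -12, 3, 24, 57, 12, -165, -336, …
ICs: h(0) = -3.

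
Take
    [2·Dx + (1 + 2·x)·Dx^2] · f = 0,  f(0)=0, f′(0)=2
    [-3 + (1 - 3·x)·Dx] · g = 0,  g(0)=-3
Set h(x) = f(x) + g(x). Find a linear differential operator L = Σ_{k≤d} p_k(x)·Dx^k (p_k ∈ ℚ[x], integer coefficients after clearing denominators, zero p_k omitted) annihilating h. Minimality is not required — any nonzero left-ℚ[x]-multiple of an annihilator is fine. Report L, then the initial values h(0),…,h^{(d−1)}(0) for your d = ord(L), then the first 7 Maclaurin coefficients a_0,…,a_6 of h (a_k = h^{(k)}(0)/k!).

L = (-78 - 36·x)·Dx + (-23 - 132·x - 72·x^2)·Dx^2 + (4 - x - 27·x^2 - 18·x^3)·Dx^3  (order 3).
h: a_k = -3, -7, -29, -235/3, -247, -3613/5, -6593/3, …
ICs: h(0) = -3, h′(0) = -7, h′′(0) = -58.

f: a_k = 0, 2, -2, 8/3, -4, 32/5, -32/3, …
g: a_k = -3, -9, -27, -81, -243, -729, -2187, …
h₀=f+g: left-lcm gives L₀, ord ≤ 3.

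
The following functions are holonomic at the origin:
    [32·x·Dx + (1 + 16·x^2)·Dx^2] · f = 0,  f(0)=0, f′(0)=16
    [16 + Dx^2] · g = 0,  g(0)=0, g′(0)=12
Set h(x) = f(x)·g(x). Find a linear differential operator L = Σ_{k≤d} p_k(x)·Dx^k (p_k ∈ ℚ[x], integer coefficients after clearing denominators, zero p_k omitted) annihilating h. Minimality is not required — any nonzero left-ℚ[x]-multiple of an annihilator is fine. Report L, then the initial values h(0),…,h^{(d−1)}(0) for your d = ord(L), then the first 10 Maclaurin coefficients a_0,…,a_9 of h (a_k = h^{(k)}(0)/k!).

f: a_k = 0, 16, 0, -256/3, 0, 4096/5, 0, -65536/7, 0, 1048576/9, …
g: a_k = 0, 12, 0, -32, 0, 128/5, 0, -1024/105, 0, 2048/945, …
L₀ := L_f ⊗_s L_g (sym. prod.), ord ≤ 4.
L = (1280 + 53248·x^2 + 360448·x^4 + 2097152·x^6 + 8388608·x^8) + (1536·x + 40960·x^3 + 393216·x^5 + 2097152·x^7)·Dx + (96 + 4096·x^2 + 36864·x^4 + 262144·x^6 + 1048576·x^8)·Dx^2 + (96·x + 2560·x^3 + 24576·x^5 + 131072·x^7)·Dx^3 + (1 + 48·x^2 + 896·x^4 + 8192·x^6 + 32768·x^8)·Dx^4  (order 4).
h: a_k = 0, 0, 192, 0, -1536, 0, 38912/3, 0, -704512/5, 0, …
ICs: h(0) = 0, h′(0) = 0, h′′(0) = 384, h′′′(0) = 0.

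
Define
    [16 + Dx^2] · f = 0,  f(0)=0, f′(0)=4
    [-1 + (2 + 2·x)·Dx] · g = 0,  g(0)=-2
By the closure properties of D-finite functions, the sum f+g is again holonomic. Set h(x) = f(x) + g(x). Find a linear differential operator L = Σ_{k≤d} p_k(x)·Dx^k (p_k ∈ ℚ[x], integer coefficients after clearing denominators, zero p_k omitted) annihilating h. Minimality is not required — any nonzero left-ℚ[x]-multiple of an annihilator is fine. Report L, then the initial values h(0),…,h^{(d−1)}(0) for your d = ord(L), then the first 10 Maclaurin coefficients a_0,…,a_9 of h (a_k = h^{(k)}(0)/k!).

L = (-1072 - 2048·x - 1024·x^2) + (2016 + 6112·x + 6144·x^2 + 2048·x^3)·Dx + (-67 - 128·x - 64·x^2)·Dx^2 + (126 + 382·x + 384·x^2 + 128·x^3)·Dx^3  (order 3).
h: a_k = -2, 3, 1/4, -259/24, 5/64, 16279/1920, 21/512, -1058971/322560, 429/16384, 65081839/92897280, …
ICs: h(0) = -2, h′(0) = 3, h′′(0) = 1/2.

f: a_k = 0, 4, 0, -32/3, 0, 128/15, 0, -1024/315, 0, 2048/2835, …
g: a_k = -2, -1, 1/4, -1/8, 5/64, -7/128, 21/512, -33/1024, 429/16384, -715/32768, …
h₀=f+g: left-lcm gives L₀, ord ≤ 3.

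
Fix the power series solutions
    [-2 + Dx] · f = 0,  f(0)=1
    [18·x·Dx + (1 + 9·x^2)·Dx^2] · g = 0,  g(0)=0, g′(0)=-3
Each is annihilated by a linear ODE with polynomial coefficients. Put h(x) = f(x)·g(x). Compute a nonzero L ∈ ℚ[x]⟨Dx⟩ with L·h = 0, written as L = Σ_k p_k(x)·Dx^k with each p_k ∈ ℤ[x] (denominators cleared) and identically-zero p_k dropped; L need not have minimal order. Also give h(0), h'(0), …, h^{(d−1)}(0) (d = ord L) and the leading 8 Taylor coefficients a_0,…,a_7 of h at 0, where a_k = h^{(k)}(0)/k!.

L = (4 - 36·x + 36·x^2) + (-4 + 18·x - 36·x^2)·Dx + (1 + 9·x^2)·Dx^2  (order 2).
h: a_k = 0, -3, -6, 3, 14, -163/5, -86, 23201/105, …
ICs: h(0) = 0, h′(0) = -3.

f: a_k = 1, 2, 2, 4/3, 2/3, 4/15, 4/45, 8/315, …
g: a_k = 0, -3, 0, 9, 0, -243/5, 0, 2187/7, …
L₀ := L_f ⊗_s L_g (sym. prod.), ord ≤ 2.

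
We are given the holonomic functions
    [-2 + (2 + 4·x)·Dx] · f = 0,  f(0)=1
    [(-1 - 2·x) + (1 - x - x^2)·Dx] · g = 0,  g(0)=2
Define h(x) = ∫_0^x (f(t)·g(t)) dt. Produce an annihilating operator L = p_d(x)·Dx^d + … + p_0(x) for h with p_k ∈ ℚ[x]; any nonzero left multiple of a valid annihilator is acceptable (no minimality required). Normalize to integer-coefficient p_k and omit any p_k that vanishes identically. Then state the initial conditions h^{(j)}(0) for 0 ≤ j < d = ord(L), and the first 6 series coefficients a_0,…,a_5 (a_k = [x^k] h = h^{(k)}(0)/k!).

f: a_k = 1, 1, -1/2, 1/2, -5/8, 7/8, …
g: a_k = 2, 2, 4, 6, 10, 16, …
f·g: L₀ = L_f ⊗_s L_g, ord ≤ 1·1.
∫: right-multiply L₀ by Dx.
L = (2 + 3·x + 3·x^2)·Dx + (-1 - x + 3·x^2 + 2·x^3)·Dx^2  (order 2).
h: a_k = 0, 2, 2, 5/3, 5/2, 11/4, …
ICs: h(0) = 0, h′(0) = 2.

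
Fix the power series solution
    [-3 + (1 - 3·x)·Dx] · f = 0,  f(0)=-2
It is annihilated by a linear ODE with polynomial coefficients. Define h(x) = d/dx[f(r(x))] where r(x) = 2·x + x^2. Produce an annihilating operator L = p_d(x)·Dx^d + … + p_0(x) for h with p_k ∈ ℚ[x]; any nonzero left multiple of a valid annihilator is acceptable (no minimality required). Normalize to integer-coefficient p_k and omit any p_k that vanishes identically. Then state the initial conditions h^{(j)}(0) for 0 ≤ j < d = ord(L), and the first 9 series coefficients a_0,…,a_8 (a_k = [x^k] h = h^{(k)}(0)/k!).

f: a_k = -2, -6, -18, -54, -162, -486, -1458, -4374, -13122, …
L₀ from L_f via x↦r, Dx↦r'^{-1}Dx.
Differentiate: ansatz ord ≤ ord L₀ ⇒ L.
L = (13 + 18·x + 9·x^2) + (-1 + 5·x + 9·x^2 + 3·x^3)·Dx  (order 1).
h: a_k = -12, -156, -1512, -13032, -105300, -816804, -6159888, -45506448, -330928092, …
ICs: h(0) = -12.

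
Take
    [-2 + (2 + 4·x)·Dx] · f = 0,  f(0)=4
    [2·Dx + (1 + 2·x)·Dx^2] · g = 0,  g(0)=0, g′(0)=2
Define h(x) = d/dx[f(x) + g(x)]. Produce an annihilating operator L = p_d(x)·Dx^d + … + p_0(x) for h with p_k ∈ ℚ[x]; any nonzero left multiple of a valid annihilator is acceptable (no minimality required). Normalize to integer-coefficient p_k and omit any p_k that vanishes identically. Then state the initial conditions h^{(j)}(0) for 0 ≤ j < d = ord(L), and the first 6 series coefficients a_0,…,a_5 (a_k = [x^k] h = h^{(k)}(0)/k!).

L = 2 + (5 + 10·x)·Dx + (1 + 4·x + 4·x^2)·Dx^2  (order 2).
h: a_k = 6, -8, 14, -26, 99/2, -191/2, …
ICs: h(0) = 6, h′(0) = -8.

f: a_k = 4, 4, -2, 2, -5/2, 7/2, …
g: a_k = 0, 2, -2, 8/3, -4, 32/5, …
L₀ := lclm(L_f,L_g); ord L₀ ≤ 1+2.
h=h₀': d/dx-closure on L₀ ⇒ L.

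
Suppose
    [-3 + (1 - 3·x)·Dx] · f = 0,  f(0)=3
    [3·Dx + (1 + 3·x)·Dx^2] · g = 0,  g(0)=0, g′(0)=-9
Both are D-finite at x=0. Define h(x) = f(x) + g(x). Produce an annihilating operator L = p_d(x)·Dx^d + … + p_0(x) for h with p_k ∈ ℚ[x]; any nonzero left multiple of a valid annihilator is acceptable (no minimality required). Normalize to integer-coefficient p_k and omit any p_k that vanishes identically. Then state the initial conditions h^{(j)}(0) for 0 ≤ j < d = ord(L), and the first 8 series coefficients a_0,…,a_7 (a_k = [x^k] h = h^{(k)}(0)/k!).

L = (30 + 18·x)·Dx + (4 + 48·x + 36·x^2)·Dx^2 + (-1 - x + 9·x^2 + 9·x^3)·Dx^3  (order 3).
h: a_k = 3, 0, 81/2, 54, 1215/4, 2916/5, 5103/2, 39366/7, …
ICs: h(0) = 3, h′(0) = 0, h′′(0) = 81.

f: a_k = 3, 9, 27, 81, 243, 729, 2187, 6561, …
g: a_k = 0, -9, 27/2, -27, 243/4, -729/5, 729/2, -6561/7, …
h₀=f+g: left-lcm gives L₀, ord ≤ 3.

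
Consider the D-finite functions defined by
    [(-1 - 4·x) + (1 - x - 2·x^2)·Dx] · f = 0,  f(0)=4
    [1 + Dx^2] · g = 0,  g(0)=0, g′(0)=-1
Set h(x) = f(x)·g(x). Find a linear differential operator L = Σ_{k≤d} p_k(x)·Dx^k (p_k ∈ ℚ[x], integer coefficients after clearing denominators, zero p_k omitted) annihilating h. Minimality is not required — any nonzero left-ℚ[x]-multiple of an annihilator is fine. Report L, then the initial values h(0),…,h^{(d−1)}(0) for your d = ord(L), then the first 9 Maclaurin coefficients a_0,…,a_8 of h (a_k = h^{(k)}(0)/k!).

L = (3 + x + 2·x^2) + (2 + 8·x)·Dx + (-1 + x + 2·x^2)·Dx^2  (order 2).
h: a_k = 0, -4, -4, -34/3, -58/3, -1261/30, -807/10, -41521/252, -410969/1260, …
ICs: h(0) = 0, h′(0) = -4.

f: a_k = 4, 4, 12, 20, 44, 84, 172, 340, 684, …
g: a_k = 0, -1, 0, 1/6, 0, -1/120, 0, 1/5040, 0, …
h₀=f·g: eliminate ⇒ L₀, order ≤ 1·2.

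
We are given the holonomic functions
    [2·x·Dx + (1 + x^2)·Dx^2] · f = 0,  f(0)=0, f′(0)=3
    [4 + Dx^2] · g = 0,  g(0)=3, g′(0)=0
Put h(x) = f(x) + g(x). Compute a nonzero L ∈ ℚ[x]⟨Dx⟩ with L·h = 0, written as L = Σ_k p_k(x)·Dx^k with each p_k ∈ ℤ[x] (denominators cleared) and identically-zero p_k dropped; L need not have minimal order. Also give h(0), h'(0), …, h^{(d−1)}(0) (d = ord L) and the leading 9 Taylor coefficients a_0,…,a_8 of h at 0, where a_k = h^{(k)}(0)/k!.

f: a_k = 0, 3, 0, -1, 0, 3/5, 0, -3/7, 0, …
g: a_k = 3, 0, -6, 0, 2, 0, -4/15, 0, 2/105, …
Weyl lclm of L_f,L_g ⇒ L₀ (ord ≤ 4).
L = (-32·x + 80·x^3 + 16·x^5)·Dx + (4 + 32·x^2 + 36·x^4 + 8·x^6)·Dx^2 + (-8·x + 20·x^3 + 4·x^5)·Dx^3 + (1 + 8·x^2 + 9·x^4 + 2·x^6)·Dx^4  (order 4).
h: a_k = 3, 3, -6, -1, 2, 3/5, -4/15, -3/7, 2/105, …
ICs: h(0) = 3, h′(0) = 3, h′′(0) = -12, h′′′(0) = -6.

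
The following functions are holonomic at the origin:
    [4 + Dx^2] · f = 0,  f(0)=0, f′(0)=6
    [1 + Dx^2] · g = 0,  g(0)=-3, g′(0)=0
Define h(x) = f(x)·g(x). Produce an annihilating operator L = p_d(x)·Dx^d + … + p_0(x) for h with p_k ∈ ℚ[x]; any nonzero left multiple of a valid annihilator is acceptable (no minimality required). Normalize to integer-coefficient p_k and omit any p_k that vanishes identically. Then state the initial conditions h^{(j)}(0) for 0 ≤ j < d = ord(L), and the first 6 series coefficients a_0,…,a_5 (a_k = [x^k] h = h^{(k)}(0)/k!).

L = 9 + 10·Dx^2 + Dx^4  (order 4).
h: a_k = 0, -18, 0, 21, 0, -183/20, …
ICs: h(0) = 0, h′(0) = -18, h′′(0) = 0, h′′′(0) = 126.

f: a_k = 0, 6, 0, -4, 0, 4/5, …
g: a_k = -3, 0, 3/2, 0, -1/8, 0, …
L₀ := L_f ⊗_s L_g (sym. prod.), ord ≤ 4.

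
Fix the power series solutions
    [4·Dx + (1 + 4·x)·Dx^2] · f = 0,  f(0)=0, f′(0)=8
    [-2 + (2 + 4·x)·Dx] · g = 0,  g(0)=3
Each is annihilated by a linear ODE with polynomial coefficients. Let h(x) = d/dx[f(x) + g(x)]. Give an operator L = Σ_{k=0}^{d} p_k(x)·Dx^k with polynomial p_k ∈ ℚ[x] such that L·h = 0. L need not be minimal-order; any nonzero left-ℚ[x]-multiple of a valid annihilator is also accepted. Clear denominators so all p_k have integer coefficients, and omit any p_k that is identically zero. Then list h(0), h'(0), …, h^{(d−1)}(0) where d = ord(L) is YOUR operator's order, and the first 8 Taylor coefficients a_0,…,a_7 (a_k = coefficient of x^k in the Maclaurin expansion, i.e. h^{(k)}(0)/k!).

L = (20 + 16·x) + (29 + 104·x + 80·x^2)·Dx + (3 + 22·x + 48·x^2 + 32·x^3)·Dx^2  (order 2).
h: a_k = 11, -35, 265/2, -1039/2, 16489/8, -65725/8, 524981/16, -2098439/16, …
ICs: h(0) = 11, h′(0) = -35.

f: a_k = 0, 8, -16, 128/3, -128, 2048/5, -4096/3, 32768/7, …
g: a_k = 3, 3, -3/2, 3/2, -15/8, 21/8, -63/16, 99/16, …
Sum ⇒ L₀ = lclm(L_f,L_g) in ℚ(x)⟨Dx⟩.
Derive L from L₀ (diff closure).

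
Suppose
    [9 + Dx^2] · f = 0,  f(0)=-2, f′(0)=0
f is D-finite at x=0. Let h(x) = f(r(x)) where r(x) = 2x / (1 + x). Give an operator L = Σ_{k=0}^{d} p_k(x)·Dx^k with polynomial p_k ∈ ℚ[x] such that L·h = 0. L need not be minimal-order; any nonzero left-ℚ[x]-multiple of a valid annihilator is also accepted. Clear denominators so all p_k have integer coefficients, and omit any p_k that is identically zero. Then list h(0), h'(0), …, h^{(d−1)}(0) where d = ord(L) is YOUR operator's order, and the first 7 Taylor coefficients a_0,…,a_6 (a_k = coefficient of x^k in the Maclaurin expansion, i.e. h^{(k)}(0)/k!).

L = 36 + (2 + 6·x + 6·x^2 + 2·x^3)·Dx + (1 + 4·x + 6·x^2 + 4·x^3 + x^4)·Dx^2  (order 2).
h: a_k = -2, 0, 36, -72, 0, 288, -3852/5, …
ICs: h(0) = -2, h′(0) = 0.

f: a_k = -2, 0, 9, 0, -27/4, 0, 81/40, …
Change of var in L_f (x↦r) gives L₀.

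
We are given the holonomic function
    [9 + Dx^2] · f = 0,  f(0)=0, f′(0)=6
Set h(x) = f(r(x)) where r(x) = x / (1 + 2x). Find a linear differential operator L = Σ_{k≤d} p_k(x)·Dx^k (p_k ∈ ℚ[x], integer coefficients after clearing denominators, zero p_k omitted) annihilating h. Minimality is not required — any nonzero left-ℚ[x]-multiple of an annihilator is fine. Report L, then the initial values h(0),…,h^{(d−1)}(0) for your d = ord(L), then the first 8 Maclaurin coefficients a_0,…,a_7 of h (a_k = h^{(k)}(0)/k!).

f: a_k = 0, 6, 0, -9, 0, 81/20, 0, -243/280, …
L₀ from L_f via x↦r, Dx↦r'^{-1}Dx.
L = 9 + (4 + 24·x + 48·x^2 + 32·x^3)·Dx + (1 + 8·x + 24·x^2 + 32·x^3 + 16·x^4)·Dx^2  (order 2).
h: a_k = 0, 6, -12, 15, 6, -2319/20, 975/2, -429483/280, …
ICs: h(0) = 0, h′(0) = 6.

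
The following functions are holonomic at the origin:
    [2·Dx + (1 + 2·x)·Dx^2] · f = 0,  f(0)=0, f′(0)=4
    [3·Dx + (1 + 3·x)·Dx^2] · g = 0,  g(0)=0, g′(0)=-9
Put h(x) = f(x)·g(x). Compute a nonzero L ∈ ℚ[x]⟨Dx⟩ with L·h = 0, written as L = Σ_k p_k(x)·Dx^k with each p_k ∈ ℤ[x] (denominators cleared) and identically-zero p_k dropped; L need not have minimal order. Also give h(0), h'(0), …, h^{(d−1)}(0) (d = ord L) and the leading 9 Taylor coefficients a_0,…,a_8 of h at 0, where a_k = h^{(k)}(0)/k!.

f: a_k = 0, 4, -4, 16/3, -8, 64/5, -64/3, 256/7, -64, …
g: a_k = 0, -9, 27/2, -27, 243/4, -729/5, 729/2, -6561/7, 19683/8, …
Sym-product of L_f,L_g gives L₀ (≤ ord 4).
L = (156 + 720·x + 864·x^2)·Dx + (310 + 2244·x + 5400·x^2 + 4320·x^3)·Dx^2 + (88 + 860·x + 3132·x^2 + 5040·x^3 + 3024·x^4)·Dx^3 + (5 + 62·x + 305·x^2 + 744·x^3 + 900·x^4 + 432·x^5)·Dx^4  (order 4).
h: a_k = 0, 0, -36, 90, -210, 495, -5967/5, 2946, -260172/35, …
ICs: h(0) = 0, h′(0) = 0, h′′(0) = -72, h′′′(0) = 540.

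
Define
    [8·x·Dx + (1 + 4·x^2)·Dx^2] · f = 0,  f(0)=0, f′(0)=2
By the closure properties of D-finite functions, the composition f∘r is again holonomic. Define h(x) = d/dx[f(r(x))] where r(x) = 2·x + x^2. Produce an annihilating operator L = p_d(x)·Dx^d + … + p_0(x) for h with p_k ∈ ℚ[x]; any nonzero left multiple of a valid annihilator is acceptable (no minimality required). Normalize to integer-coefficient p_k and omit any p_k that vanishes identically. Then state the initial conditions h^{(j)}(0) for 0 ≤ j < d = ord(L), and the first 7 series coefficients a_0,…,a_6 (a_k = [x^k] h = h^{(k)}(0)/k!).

f: a_k = 0, 2, 0, -8/3, 0, 32/5, 0, …
Substitute x→r, Dx→(1/r')Dx; clear ⇒ L₀.
Derive L from L₀ (diff closure).
L = (-1 + 32·x + 64·x^2 + 48·x^3 + 12·x^4) + (1 + x + 16·x^2 + 32·x^3 + 20·x^4 + 4·x^5)·Dx  (order 1).
h: a_k = 4, 4, -64, -128, 944, 3056, -12800, …
ICs: h(0) = 4.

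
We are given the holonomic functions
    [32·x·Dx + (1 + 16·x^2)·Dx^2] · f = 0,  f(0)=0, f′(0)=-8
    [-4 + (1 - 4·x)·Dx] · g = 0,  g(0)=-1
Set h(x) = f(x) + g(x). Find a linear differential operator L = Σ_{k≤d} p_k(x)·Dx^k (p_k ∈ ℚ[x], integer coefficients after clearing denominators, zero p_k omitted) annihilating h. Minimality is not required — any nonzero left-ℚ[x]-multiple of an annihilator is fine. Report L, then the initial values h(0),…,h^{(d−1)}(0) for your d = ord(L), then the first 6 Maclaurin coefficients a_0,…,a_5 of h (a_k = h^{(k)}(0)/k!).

L = (32 - 512·x - 1536·x^2)·Dx + (-16 + 32·x - 256·x^2 - 1536·x^3)·Dx^2 + (1 - 256·x^4)·Dx^3  (order 3).
h: a_k = -1, -12, -16, -64/3, -256, -7168/5, …
ICs: h(0) = -1, h′(0) = -12, h′′(0) = -32.

f: a_k = 0, -8, 0, 128/3, 0, -2048/5, …
g: a_k = -1, -4, -16, -64, -256, -1024, …
f+g: L₀ = lclm(L_f,L_g), ord ≤ 2+1.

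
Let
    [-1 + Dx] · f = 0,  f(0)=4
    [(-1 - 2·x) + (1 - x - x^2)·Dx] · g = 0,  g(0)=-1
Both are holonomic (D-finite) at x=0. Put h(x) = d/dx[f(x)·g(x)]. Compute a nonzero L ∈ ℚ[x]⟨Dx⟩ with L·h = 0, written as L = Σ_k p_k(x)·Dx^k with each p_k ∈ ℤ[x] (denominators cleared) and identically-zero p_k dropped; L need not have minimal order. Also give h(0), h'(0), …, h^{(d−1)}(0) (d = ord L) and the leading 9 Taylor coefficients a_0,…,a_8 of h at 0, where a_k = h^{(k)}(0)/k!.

f: a_k = 4, 4, 2, 2/3, 1/6, 1/30, 1/180, 1/1260, 1/10080, …
g: a_k = -1, -1, -2, -3, -5, -8, -13, -21, -34, …
L₀ := L_f ⊗_s L_g (sym. prod.), ord ≤ 1.
h=h₀': d/dx-closure on L₀ ⇒ L.
L = (7 + 6·x - x^2 - 2·x^3 + x^4) + (-2 + x + 4·x^2 - x^4)·Dx  (order 1).
h: a_k = -8, -28, -68, -442/3, -893/3, -17347/30, -98221/90, -2542969/1260, -2645039/720, …
ICs: h(0) = -8.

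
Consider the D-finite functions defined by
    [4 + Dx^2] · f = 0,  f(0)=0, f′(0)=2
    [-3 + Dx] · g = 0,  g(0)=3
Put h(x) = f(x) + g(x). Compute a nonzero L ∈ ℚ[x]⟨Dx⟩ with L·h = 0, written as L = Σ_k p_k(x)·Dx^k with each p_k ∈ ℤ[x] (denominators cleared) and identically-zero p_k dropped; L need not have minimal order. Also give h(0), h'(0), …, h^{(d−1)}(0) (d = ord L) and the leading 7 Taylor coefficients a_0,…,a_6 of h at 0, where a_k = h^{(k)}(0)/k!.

L = -12 + 4·Dx - 3·Dx^2 + Dx^3  (order 3).
h: a_k = 3, 11, 27/2, 73/6, 81/8, 761/120, 243/80, …
ICs: h(0) = 3, h′(0) = 11, h′′(0) = 27.

f: a_k = 0, 2, 0, -4/3, 0, 4/15, 0, …
g: a_k = 3, 9, 27/2, 27/2, 81/8, 243/40, 243/80, …
f+g: L₀ = lclm(L_f,L_g), ord ≤ 2+1.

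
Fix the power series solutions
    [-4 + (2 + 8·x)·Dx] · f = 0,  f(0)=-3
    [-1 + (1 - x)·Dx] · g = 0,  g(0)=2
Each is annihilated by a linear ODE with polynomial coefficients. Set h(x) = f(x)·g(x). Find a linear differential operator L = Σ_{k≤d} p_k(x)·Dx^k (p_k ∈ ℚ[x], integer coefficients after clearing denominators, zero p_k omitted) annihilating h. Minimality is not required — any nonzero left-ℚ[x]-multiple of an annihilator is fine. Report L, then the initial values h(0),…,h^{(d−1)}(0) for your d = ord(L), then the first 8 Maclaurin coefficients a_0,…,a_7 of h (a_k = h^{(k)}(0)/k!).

L = (3 + 2·x) + (-1 - 3·x + 4·x^2)·Dx  (order 1).
h: a_k = -6, -18, -6, -30, 30, -138, 366, -1218, …
ICs: h(0) = -6.

f: a_k = -3, -6, 6, -12, 30, -84, 252, -792, …
g: a_k = 2, 2, 2, 2, 2, 2, 2, 2, …
h₀=f·g: eliminate ⇒ L₀, order ≤ 1·1.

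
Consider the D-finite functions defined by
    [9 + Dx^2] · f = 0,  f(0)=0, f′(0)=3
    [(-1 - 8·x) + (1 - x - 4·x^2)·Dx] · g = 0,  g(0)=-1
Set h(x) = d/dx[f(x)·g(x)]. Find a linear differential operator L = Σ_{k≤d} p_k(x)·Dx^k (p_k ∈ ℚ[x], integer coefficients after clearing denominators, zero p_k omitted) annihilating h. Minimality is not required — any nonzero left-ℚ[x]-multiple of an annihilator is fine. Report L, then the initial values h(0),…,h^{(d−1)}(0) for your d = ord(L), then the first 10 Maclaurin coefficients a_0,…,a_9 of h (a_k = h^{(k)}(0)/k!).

L = (-33 - 162·x - 567·x^2 + 648·x^3 + 1296·x^4) + (6 + 66·x + 216·x^2 + 576·x^3)·Dx + (1 - 10·x - 31·x^2 + 72·x^3 + 144·x^4)·Dx^2  (order 2).
h: a_k = -3, -6, -63/2, -90, -2661/8, -18783/20, -236427/80, -587043/70, -110360259/4480, -31047627/448, …
ICs: h(0) = -3, h′(0) = -6.

f: a_k = 0, 3, 0, -9/2, 0, 81/40, 0, -243/560, 0, 243/4480, …
g: a_k = -1, -1, -5, -9, -29, -65, -181, -441, -1165, -2929, …
L₀ := L_f ⊗_s L_g (sym. prod.), ord ≤ 2.
h=h₀': d/dx-closure on L₀ ⇒ L.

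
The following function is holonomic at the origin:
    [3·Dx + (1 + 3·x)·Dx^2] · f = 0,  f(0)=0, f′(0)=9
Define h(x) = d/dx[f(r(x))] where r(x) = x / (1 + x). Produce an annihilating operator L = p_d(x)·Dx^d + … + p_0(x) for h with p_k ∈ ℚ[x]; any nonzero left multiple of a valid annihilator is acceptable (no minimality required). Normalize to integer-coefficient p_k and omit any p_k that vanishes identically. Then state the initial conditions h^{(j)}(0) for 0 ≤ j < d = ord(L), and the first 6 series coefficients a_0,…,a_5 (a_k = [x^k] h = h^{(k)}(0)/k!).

L = (5 + 8·x) + (1 + 5·x + 4·x^2)·Dx  (order 1).
h: a_k = 9, -45, 189, -765, 3069, -12285, …
ICs: h(0) = 9.

f: a_k = 0, 9, -27/2, 27, -243/4, 729/5, …
h₀=f(r): pull back L_f along r ⇒ L₀.
Derive L from L₀ (diff closure).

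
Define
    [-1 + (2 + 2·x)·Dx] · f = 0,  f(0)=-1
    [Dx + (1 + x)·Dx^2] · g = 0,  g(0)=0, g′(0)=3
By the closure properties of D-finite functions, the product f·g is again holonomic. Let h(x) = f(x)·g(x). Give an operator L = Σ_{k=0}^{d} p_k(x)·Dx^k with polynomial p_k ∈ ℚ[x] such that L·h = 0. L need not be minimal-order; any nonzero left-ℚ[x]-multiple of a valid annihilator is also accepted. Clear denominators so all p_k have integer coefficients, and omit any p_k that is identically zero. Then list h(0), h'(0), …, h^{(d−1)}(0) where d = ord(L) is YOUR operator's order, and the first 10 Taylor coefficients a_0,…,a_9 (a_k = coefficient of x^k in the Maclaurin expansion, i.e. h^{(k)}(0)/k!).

L = 1 + (4 + 8·x + 4·x^2)·Dx^2  (order 2).
h: a_k = 0, -3, 0, 1/8, -1/8, 71/640, -31/320, 3043/35840, -2689/35840, 46027/688128, …
ICs: h(0) = 0, h′(0) = -3.

f: a_k = -1, -1/2, 1/8, -1/16, 5/128, -7/256, 21/1024, -33/2048, 429/32768, -715/65536, …
g: a_k = 0, 3, -3/2, 1, -3/4, 3/5, -1/2, 3/7, -3/8, 1/3, …
Product ⇒ symmetric product L₀, ord ≤ 2.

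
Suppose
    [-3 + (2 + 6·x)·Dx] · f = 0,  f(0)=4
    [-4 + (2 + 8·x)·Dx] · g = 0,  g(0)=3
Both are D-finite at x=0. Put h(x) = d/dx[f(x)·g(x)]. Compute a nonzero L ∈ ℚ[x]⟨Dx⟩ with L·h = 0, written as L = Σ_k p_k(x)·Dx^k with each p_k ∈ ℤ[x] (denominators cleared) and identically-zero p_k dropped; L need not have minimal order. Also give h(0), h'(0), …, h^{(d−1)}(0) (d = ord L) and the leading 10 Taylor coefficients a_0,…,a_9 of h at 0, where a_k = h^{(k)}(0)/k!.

L = -1 + (-14 - 146·x - 504·x^2 - 576·x^3)·Dx  (order 1).
h: a_k = 42, -3, 63/4, -591/8, 20895/64, -178173/128, 2968371/512, -24334983/1024, 1578155103/16384, -12690163185/32768, …
ICs: h(0) = 42.

f: a_k = 4, 6, -9/2, 27/4, -405/32, 1701/64, -15309/256, 72171/512, -2814669/8192, 14073345/16384, …
g: a_k = 3, 6, -6, 12, -30, 84, -252, 792, -2574, 8580, …
h₀=f·g: eliminate ⇒ L₀, order ≤ 1·1.
Differentiate: ansatz ord ≤ ord L₀ ⇒ L.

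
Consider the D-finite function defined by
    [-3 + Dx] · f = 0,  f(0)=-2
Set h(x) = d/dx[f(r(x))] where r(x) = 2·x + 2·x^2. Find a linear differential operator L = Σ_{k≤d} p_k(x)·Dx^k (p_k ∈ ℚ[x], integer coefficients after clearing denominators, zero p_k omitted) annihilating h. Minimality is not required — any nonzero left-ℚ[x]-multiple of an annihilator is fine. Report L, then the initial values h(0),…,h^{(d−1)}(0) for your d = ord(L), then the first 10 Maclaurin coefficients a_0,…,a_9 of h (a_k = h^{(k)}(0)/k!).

f: a_k = -2, -6, -9, -9, -27/4, -81/20, -81/40, -243/280, -729/2240, -243/2240, …
Substitute x→r, Dx→(1/r')Dx; clear ⇒ L₀.
Differentiate: ansatz ord ≤ ord L₀ ⇒ L.
L = (8 + 24·x + 24·x^2) + (-1 - 2·x)·Dx  (order 1).
h: a_k = -12, -96, -432, -1440, -3888, -44928/5, -91584/5, -1178496/35, -396576/7, -3089664/35, …
ICs: h(0) = -12.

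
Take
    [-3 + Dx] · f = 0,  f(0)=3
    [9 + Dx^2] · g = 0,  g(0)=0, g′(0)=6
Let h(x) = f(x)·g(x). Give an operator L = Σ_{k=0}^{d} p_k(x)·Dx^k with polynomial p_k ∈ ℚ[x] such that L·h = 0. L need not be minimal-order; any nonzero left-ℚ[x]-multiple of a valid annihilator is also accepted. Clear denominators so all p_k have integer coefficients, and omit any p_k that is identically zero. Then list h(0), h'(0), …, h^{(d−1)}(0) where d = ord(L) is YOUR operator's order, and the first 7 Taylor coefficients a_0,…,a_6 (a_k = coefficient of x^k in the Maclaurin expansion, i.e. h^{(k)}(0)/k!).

f: a_k = 3, 9, 27/2, 27/2, 81/8, 243/40, 243/80, …
g: a_k = 0, 6, 0, -9, 0, 81/20, 0, …
h₀=f·g: eliminate ⇒ L₀, order ≤ 1·2.
L = 18 - 6·Dx + Dx^2  (order 2).
h: a_k = 0, 18, 54, 54, 0, -243/5, -243/5, …
ICs: h(0) = 0, h′(0) = 18.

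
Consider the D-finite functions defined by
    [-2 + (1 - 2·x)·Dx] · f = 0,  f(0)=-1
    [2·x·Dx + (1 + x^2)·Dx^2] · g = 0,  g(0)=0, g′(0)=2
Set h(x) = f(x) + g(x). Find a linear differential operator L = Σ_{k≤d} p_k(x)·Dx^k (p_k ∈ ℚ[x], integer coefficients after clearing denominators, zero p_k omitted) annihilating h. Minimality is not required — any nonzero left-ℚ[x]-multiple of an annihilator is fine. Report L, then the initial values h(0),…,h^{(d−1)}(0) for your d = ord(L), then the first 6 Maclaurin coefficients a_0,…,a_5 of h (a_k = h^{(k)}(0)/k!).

f: a_k = -1, -2, -4, -8, -16, -32, …
g: a_k = 0, 2, 0, -2/3, 0, 2/5, …
Weyl lclm of L_f,L_g ⇒ L₀ (ord ≤ 3).
L = (-4 + 32·x + 12·x^2)·Dx + (13 - 4·x + 25·x^2 + 12·x^3)·Dx^2 + (-2 + 3·x + 3·x^3 + 2·x^4)·Dx^3  (order 3).
h: a_k = -1, 0, -4, -26/3, -16, -158/5, …
ICs: h(0) = -1, h′(0) = 0, h′′(0) = -8.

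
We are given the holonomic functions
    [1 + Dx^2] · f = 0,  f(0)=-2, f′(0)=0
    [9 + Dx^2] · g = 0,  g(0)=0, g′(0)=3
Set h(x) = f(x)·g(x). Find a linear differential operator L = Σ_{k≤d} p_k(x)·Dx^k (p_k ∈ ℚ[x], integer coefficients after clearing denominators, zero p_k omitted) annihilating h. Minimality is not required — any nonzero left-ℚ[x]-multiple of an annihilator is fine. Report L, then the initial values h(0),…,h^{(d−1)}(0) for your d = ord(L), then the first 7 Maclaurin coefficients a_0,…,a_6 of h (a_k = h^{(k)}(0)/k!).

L = 64 + 20·Dx^2 + Dx^4  (order 4).
h: a_k = 0, -6, 0, 12, 0, -44/5, 0, …
ICs: h(0) = 0, h′(0) = -6, h′′(0) = 0, h′′′(0) = 72.

f: a_k = -2, 0, 1, 0, -1/12, 0, 1/360, …
g: a_k = 0, 3, 0, -9/2, 0, 81/40, 0, …
Product ⇒ symmetric product L₀, ord ≤ 4.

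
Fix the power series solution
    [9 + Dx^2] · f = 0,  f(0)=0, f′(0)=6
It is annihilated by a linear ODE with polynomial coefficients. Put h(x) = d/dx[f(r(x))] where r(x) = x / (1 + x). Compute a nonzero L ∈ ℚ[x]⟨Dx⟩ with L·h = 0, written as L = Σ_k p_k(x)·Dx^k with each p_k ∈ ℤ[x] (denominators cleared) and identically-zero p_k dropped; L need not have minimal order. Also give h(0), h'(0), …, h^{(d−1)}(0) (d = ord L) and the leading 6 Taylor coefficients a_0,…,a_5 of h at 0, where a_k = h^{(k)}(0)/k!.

f: a_k = 0, 6, 0, -9, 0, 81/20, …
L₀ from L_f via x↦r, Dx↦r'^{-1}Dx.
Derive L from L₀ (diff closure).
L = (15 + 12·x + 6·x^2) + (6 + 18·x + 18·x^2 + 6·x^3)·Dx + (1 + 4·x + 6·x^2 + 4·x^3 + x^4)·Dx^2  (order 2).
h: a_k = 6, -12, -9, 84, -879/4, 765/2, …
ICs: h(0) = 6, h′(0) = -12.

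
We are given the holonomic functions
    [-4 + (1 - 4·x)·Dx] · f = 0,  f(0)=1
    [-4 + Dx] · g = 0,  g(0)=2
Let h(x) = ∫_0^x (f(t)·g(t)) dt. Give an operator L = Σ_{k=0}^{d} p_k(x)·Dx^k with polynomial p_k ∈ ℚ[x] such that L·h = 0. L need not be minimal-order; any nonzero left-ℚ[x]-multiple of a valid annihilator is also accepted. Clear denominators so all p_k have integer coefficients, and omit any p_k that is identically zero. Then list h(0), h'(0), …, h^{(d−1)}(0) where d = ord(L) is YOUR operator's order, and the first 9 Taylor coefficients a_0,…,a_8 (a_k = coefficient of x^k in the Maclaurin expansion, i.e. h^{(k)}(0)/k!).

L = (8 - 16·x)·Dx + (-1 + 4·x)·Dx^2  (order 2).
h: a_k = 0, 2, 8, 80/3, 256/3, 832/3, 41728/45, 1001984/315, 701440/63, …
ICs: h(0) = 0, h′(0) = 2.

f: a_k = 1, 4, 16, 64, 256, 1024, 4096, 16384, 65536, …
g: a_k = 2, 8, 16, 64/3, 64/3, 256/15, 512/45, 2048/315, 1024/315, …
f·g: L₀ = L_f ⊗_s L_g, ord ≤ 1·1.
h=∫h₀ ⇒ L = L₀·Dx.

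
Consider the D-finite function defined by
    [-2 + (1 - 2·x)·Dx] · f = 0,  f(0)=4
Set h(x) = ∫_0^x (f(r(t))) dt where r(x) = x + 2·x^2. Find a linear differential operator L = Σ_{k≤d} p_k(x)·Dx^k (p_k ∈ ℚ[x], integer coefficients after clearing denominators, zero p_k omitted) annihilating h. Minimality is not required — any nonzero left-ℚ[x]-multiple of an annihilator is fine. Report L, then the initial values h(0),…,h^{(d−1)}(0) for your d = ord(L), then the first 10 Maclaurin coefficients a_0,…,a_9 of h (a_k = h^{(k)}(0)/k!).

L = (2 + 8·x)·Dx + (-1 + 2·x + 4·x^2)·Dx^2  (order 2).
h: a_k = 0, 4, 4, 32/3, 24, 64, 512/3, 3328/7, 1344, 34816/9, …
ICs: h(0) = 0, h′(0) = 4.

f: a_k = 4, 8, 16, 32, 64, 128, 256, 512, 1024, 2048, …
h₀=f(r): pull back L_f along r ⇒ L₀.
h=∫₀ˣh₀: take L = L₀·Dx.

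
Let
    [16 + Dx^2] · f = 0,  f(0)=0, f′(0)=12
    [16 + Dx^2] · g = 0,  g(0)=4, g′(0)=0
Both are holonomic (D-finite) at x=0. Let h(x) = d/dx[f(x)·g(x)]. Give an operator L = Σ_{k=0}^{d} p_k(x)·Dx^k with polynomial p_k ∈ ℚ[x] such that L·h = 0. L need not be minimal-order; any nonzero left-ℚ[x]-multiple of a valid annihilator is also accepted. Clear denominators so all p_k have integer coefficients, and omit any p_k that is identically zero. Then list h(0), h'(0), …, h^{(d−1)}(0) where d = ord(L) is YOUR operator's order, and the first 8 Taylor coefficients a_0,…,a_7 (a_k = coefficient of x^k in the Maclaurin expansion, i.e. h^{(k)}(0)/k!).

f: a_k = 0, 12, 0, -32, 0, 128/5, 0, -1024/105, …
g: a_k = 4, 0, -32, 0, 128/3, 0, -1024/45, 0, …
f·g: L₀ = L_f ⊗_s L_g, ord ≤ 2·2.
h₀' ⇒ L via d/dx closure of L₀.
L = 64 + Dx^2  (order 2).
h: a_k = 48, 0, -1536, 0, 8192, 0, -262144/15, 0, …
ICs: h(0) = 48, h′(0) = 0.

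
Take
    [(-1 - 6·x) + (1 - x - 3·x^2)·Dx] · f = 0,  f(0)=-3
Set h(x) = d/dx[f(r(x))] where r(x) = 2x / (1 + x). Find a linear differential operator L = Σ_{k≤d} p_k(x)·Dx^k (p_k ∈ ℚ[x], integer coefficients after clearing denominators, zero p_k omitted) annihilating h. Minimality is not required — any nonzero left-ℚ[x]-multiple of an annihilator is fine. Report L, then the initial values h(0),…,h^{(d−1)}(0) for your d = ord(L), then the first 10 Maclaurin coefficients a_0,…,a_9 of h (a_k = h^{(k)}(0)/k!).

L = (14 + 78·x + 546·x^2 + 338·x^3) + (-1 - 14·x + 182·x^3 + 169·x^4)·Dx  (order 1).
h: a_k = -6, -84, -234, -2184, -5070, -42588, -92274, -738192, -1542294, -11995620, …
ICs: h(0) = -6.

f: a_k = -3, -3, -12, -21, -57, -120, -291, -651, -1524, -3477, …
L₀ from L_f via x↦r, Dx↦r'^{-1}Dx.
Differentiate: ansatz ord ≤ ord L₀ ⇒ L.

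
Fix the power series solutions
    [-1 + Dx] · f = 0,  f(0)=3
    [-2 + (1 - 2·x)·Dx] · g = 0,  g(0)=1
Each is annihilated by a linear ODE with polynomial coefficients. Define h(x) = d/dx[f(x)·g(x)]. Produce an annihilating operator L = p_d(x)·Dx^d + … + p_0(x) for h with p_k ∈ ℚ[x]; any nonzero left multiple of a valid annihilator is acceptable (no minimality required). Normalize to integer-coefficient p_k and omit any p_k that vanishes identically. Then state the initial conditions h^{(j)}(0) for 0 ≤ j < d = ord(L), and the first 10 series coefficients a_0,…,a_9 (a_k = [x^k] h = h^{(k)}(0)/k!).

L = (13 - 12·x + 4·x^2) + (-3 + 8·x - 4·x^2)·Dx  (order 1).
h: a_k = 9, 39, 237/2, 633/2, 6331/8, 75973/40, 354541/80, 17017969/1680, 306323443/13440, 2042156287/40320, …
ICs: h(0) = 9.

f: a_k = 3, 3, 3/2, 1/2, 1/8, 1/40, 1/240, 1/1680, 1/13440, 1/120960, …
g: a_k = 1, 2, 4, 8, 16, 32, 64, 128, 256, 512, …
f·g: L₀ = L_f ⊗_s L_g, ord ≤ 1·1.
Derive L from L₀ (diff closure).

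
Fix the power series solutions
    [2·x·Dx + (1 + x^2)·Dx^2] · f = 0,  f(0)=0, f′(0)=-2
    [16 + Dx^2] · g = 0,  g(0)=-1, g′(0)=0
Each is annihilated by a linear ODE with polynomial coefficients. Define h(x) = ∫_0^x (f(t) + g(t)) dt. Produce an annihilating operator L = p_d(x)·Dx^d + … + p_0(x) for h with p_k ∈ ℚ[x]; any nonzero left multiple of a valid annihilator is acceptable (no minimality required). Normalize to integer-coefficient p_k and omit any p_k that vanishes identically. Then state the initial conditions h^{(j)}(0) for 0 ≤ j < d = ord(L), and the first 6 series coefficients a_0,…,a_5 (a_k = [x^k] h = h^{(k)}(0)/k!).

f: a_k = 0, -2, 0, 2/3, 0, -2/5, …
g: a_k = -1, 0, 8, 0, -32/3, 0, …
f+g: L₀ = lclm(L_f,L_g), ord ≤ 2+2.
h=∫₀ˣh₀: take L = L₀·Dx.
L = (64·x + 704·x^3 + 256·x^5)·Dx^2 + (112 + 416·x^2 + 432·x^4 + 128·x^6)·Dx^3 + (4·x + 44·x^3 + 16·x^5)·Dx^4 + (7 + 26·x^2 + 27·x^4 + 8·x^6)·Dx^5  (order 5).
h: a_k = 0, -1, -1, 8/3, 1/6, -32/15, …
ICs: h(0) = 0, h′(0) = -1, h′′(0) = -2, h′′′(0) = 16, h′′′′(0) = 4.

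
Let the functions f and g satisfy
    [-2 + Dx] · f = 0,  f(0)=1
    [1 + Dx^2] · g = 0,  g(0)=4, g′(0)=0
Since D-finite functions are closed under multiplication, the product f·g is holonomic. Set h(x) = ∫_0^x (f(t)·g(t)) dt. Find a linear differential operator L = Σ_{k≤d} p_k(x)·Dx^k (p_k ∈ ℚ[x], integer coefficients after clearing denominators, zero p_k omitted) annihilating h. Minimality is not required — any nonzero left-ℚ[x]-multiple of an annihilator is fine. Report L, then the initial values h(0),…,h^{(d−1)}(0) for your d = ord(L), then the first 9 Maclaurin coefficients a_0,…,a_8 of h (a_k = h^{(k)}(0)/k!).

L = 5·Dx - 4·Dx^2 + Dx^3  (order 3).
h: a_k = 0, 4, 4, 2, 1/3, -7/30, -19/90, -13/140, -139/5040, …
ICs: h(0) = 0, h′(0) = 4, h′′(0) = 8.

f: a_k = 1, 2, 2, 4/3, 2/3, 4/15, 4/45, 8/315, 2/315, …
g: a_k = 4, 0, -2, 0, 1/6, 0, -1/180, 0, 1/10080, …
f·g: L₀ = L_f ⊗_s L_g, ord ≤ 1·2.
h=∫₀ˣh₀: take L = L₀·Dx.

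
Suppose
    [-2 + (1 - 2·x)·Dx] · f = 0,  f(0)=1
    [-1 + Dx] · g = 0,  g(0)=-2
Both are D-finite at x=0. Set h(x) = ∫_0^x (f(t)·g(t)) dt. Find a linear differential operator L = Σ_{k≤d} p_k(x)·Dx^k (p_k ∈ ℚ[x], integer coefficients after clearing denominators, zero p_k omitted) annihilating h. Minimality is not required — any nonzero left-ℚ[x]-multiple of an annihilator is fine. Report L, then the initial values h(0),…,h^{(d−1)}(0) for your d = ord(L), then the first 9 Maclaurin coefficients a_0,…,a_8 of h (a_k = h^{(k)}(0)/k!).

f: a_k = 1, 2, 4, 8, 16, 32, 64, 128, 256, …
g: a_k = -2, -2, -1, -1/3, -1/12, -1/60, -1/360, -1/2520, -1/20160, …
Product ⇒ symmetric product L₀, ord ≤ 1.
∫: right-multiply L₀ by Dx.
L = (3 - 2·x)·Dx + (-1 + 2·x)·Dx^2  (order 2).
h: a_k = 0, -2, -3, -13/3, -79/12, -211/20, -6331/360, -75973/2520, -354541/6720, …
ICs: h(0) = 0, h′(0) = -2.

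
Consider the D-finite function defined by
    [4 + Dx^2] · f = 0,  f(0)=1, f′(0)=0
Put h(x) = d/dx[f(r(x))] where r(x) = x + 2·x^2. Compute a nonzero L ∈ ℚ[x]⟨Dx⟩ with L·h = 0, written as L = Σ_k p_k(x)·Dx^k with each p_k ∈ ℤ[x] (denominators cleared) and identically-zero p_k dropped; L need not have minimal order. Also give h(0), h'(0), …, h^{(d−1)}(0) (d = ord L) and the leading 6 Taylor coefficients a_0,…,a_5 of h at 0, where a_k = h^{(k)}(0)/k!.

f: a_k = 1, 0, -2, 0, 2/3, 0, …
Substitute x→r, Dx→(1/r')Dx; clear ⇒ L₀.
Differentiate: ansatz ord ≤ ord L₀ ⇒ L.
L = (52 + 64·x + 384·x^2 + 1024·x^3 + 1024·x^4) + (-12 - 48·x)·Dx + (1 + 8·x + 16·x^2)·Dx^2  (order 2).
h: a_k = 0, -4, -24, -88/3, 80/3, 1432/15, …
ICs: h(0) = 0, h′(0) = -4.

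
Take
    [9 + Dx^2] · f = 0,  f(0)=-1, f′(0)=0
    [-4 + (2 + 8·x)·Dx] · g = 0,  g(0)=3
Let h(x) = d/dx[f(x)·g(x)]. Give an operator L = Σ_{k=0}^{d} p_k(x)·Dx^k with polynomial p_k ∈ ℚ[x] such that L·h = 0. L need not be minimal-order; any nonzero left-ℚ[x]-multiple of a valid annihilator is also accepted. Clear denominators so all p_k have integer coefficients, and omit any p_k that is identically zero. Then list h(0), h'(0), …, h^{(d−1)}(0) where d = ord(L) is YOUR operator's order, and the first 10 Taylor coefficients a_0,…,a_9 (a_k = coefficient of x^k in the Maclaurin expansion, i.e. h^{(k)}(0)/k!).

f: a_k = -1, 0, 9/2, 0, -27/8, 0, 81/80, 0, -729/4480, 0, …
g: a_k = 3, 6, -6, 12, -30, 84, -252, 792, -2574, 8580, …
L₀ := L_f ⊗_s L_g (sym. prod.), ord ≤ 2.
Differentiate: ansatz ord ≤ ord L₀ ⇒ L.
L = (131 + 1392·x + 4512·x^2 + 6912·x^3 + 6912·x^4) + (4 - 80·x - 576·x^2 - 768·x^3)·Dx + (7 + 80·x + 352·x^2 + 768·x^3 + 768·x^4)·Dx^2  (order 2).
h: a_k = -6, 39, 45, -57/2, -1005/4, 33669/40, -125559/40, 6875397/560, -106612659/2240, 117824961/640, …
ICs: h(0) = -6, h′(0) = 39.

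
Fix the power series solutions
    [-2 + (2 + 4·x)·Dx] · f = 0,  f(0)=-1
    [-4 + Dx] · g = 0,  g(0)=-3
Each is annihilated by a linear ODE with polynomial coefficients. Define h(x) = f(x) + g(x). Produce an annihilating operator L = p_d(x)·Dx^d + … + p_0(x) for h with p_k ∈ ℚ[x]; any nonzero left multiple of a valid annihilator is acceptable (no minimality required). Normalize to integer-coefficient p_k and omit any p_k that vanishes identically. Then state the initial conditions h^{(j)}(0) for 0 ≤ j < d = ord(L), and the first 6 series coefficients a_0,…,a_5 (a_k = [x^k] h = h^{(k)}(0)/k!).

f: a_k = -1, -1, 1/2, -1/2, 5/8, -7/8, …
g: a_k = -3, -12, -24, -32, -32, -128/5, …
L₀ := lclm(L_f,L_g); ord L₀ ≤ 1+1.
L = (20 + 32·x) + (-17 - 64·x - 64·x^2)·Dx + (3 + 14·x + 16·x^2)·Dx^2  (order 2).
h: a_k = -4, -13, -47/2, -65/2, -251/8, -1059/40, …
ICs: h(0) = -4, h′(0) = -13.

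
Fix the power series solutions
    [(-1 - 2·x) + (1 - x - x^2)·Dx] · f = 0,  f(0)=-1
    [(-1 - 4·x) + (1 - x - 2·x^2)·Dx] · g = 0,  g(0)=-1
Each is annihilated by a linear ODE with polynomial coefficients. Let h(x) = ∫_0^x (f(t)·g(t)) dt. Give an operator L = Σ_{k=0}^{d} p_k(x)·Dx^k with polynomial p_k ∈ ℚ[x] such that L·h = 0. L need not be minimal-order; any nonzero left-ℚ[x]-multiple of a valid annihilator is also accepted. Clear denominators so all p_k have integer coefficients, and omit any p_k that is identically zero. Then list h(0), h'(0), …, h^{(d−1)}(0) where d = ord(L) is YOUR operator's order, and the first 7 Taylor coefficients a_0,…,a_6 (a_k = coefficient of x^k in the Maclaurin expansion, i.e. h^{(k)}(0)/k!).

f: a_k = -1, -1, -2, -3, -5, -8, -13, …
g: a_k = -1, -1, -3, -5, -11, -21, -43, …
h₀=f·g: eliminate ⇒ L₀, order ≤ 1·1.
Integrate: L := L₀·Dx.
L = (-2 - 4·x + 9·x^2 + 8·x^3)·Dx + (1 - 2·x - 2·x^2 + 3·x^3 + 2·x^4)·Dx^2  (order 2).
h: a_k = 0, 1, 1, 2, 13/4, 6, 32/3, …
ICs: h(0) = 0, h′(0) = 1.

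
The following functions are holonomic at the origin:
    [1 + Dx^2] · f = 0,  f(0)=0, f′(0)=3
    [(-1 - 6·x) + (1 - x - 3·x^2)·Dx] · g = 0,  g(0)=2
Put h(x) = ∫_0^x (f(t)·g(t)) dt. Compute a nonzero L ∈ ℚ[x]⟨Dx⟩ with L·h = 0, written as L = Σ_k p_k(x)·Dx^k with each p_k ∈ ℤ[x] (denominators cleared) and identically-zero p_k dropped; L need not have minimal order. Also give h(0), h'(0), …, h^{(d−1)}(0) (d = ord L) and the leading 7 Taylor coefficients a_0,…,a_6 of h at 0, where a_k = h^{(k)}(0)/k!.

L = (5 + x + 3·x^2)·Dx + (2 + 12·x)·Dx^2 + (-1 + x + 3·x^2)·Dx^3  (order 3).
h: a_k = 0, 0, 3, 2, 23/4, 41/5, 2201/120, …
ICs: h(0) = 0, h′(0) = 0, h′′(0) = 6.

f: a_k = 0, 3, 0, -1/2, 0, 1/40, 0, …
g: a_k = 2, 2, 8, 14, 38, 80, 194, …
L₀ := L_f ⊗_s L_g (sym. prod.), ord ≤ 2.
∫: right-multiply L₀ by Dx.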